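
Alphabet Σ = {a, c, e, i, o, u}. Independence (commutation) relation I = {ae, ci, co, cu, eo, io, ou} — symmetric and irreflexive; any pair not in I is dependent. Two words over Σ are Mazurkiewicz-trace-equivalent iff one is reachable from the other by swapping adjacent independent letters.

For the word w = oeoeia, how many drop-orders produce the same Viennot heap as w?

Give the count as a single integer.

drop 0:o onto floor
drop 1:e onto floor
drop 2:o onto {0:o}
drop 3:e onto {1:e}
drop 4:i onto {3:e}
drop 5:a onto {2:o, 4:i}
ground layer = {0:o, 1:e}
drop-orders for the pieces not yet dropped (sum over which currently-grounded one goes next):
  1 to go: {5} 1
  2 to go: {2,5} 1  {4,5} 1
  3 to go: {0,2,5} 1  {2,4,5} 2  {3,4,5} 1
  4 to go: {0,2,4,5} 3  {1,3,4,5} 1  {2,3,4,5} 3
  if 0:o drops first: 4 orders
  if 1:e drops first: 6 orders
heap linearizations: 10

10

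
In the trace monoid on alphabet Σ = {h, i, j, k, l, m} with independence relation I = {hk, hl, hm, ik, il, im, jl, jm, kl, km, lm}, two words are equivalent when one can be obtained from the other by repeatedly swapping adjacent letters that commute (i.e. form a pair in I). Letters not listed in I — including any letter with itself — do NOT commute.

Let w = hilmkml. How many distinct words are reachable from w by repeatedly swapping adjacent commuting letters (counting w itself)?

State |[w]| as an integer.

630

0(h) covers ∅
1(i) covers 0:h
2(l) covers ∅
3(m) covers ∅
4(k) covers ∅
5(m) covers 3:m
6(l) covers 2:l
floor of heap: 0:h, 2:l, 3:m, 4:k
completions by unplaced set U, small U first (add the entries for U minus each lowest piece of U):
  |U|=1: {1}:1  {4}:1  {5}:1  {6}:1
  |U|=2: {0,1}:1  {1,4}:2  {1,5}:2  {1,6}:2  {2,6}:1  {3,5}:1  {4,5}:2  {4,6}:2  {5,6}:2
  |U|=3: {0,1,4}:3  {0,1,5}:3  {0,1,6}:3  {1,2,6}:3  {1,3,5}:3  {1,4,5}:6  {1,4,6}:6  {1,5,6}:6  {2,4,6}:3  {2,5,6}:3  {3,4,5}:3  {3,5,6}:3  {4,5,6}:6
  |U|=4: {0,1,2,6}:6  {0,1,3,5}:6  {0,1,4,5}:12  {0,1,4,6}:12  {0,1,5,6}:12  {1,2,4,6}:12  {1,2,5,6}:12  {1,3,4,5}:12  {1,3,5,6}:12  {1,4,5,6}:24  {2,3,5,6}:6  {2,4,5,6}:12  {3,4,5,6}:12
  |U|=5: {0,1,2,4,6}:30  {0,1,2,5,6}:30  {0,1,3,4,5}:30  {0,1,3,5,6}:30  {0,1,4,5,6}:60  {1,2,3,5,6}:30  {1,2,4,5,6}:60  {1,3,4,5,6}:60  {2,3,4,5,6}:30
  start at 0(h): 180
  start at 2(l): 180
  start at 3(m): 180
  start at 4(k): 90
sum over floor = 630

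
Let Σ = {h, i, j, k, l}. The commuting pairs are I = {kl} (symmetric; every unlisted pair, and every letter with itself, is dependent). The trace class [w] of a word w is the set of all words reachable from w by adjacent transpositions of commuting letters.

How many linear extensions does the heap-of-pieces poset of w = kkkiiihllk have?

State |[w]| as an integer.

3

drop 0:k onto floor
drop 1:k onto {0:k}
drop 2:k onto {1:k}
drop 3:i onto {2:k}
drop 4:i onto {3:i}
drop 5:i onto {4:i}
drop 6:h onto {5:i}
drop 7:l onto {6:h}
drop 8:l onto {7:l}
drop 9:k onto {6:h}
ground layer = {0:k}
drop-orders for the pieces not yet dropped (sum over which currently-grounded one goes next):
  1 to go: {8} 1  {9} 1
  2 to go: {7,8} 1  {8,9} 2
  3 to go: {7,8,9} 3
  4 to go: {6,7,8,9} 3
  5 to go: {5,6,7,8,9} 3
  6 to go: {4,5,6,7,8,9} 3
  7 to go: {3,4,5,6,7,8,9} 3
  8 to go: {2,3,4,5,6,7,8,9} 3
  if 0:k drops first: 3 orders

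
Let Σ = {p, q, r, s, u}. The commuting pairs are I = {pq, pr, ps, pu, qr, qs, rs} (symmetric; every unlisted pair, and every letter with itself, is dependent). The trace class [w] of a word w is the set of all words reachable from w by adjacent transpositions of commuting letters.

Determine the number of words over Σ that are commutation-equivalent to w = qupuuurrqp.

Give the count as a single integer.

135

piece 0:q — minimal
piece 1:u rests on {0:q}
piece 2:p — minimal
piece 3:u rests on {1:u}
piece 4:u rests on {3:u}
piece 5:u rests on {4:u}
piece 6:r rests on {5:u}
piece 7:r rests on {6:r}
piece 8:q rests on {5:u}
piece 9:p rests on {2:p}
minimal pieces: {0:q, 2:p}
ways to finish when only these pieces remain (= sum over removing one remaining piece with nothing left below it):
  1 left: {7}→1  {8}→1  {9}→1
  2 left: {2,9}→1  {6,7}→1  {7,8}→2  {7,9}→2  {8,9}→2
  3 left: {2,7,9}→3  {2,8,9}→3  {6,7,8}→3  {6,7,9}→3  {7,8,9}→6
  4 left: {2,6,7,9}→6  {2,7,8,9}→12  {5,6,7,8}→3  {6,7,8,9}→12
  5 left: {2,6,7,8,9}→30  {4,5,6,7,8}→3  {5,6,7,8,9}→15
  6 left: {2,5,6,7,8,9}→45  {3,4,5,6,7,8}→3  {4,5,6,7,8,9}→18
  7 left: {1,3,4,5,6,7,8}→3  {2,4,5,6,7,8,9}→63  {3,4,5,6,7,8,9}→21
  8 left: {0,1,3,4,5,6,7,8}→3  {1,3,4,5,6,7,8,9}→24  {2,3,4,5,6,7,8,9}→84
  placing 0:q first → 108 extensions
  placing 2:p first → 27 extensions
total linear extensions = 135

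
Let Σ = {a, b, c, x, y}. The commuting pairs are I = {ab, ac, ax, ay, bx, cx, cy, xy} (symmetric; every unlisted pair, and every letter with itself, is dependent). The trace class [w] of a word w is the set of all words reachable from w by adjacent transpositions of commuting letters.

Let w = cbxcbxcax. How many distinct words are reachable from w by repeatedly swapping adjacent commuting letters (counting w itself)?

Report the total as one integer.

0(c) covers ∅
1(b) covers 0:c
2(x) covers ∅
3(c) covers 1:b
4(b) covers 3:c
5(x) covers 2:x
6(c) covers 4:b
7(a) covers ∅
8(x) covers 5:x
floor of heap: 0:c, 2:x, 7:a
completions by unplaced set U, small U first (add the entries for U minus each lowest piece of U):
  |U|=1: {6}:1  {7}:1  {8}:1
  |U|=2: {4,6}:1  {5,8}:1  {6,7}:2  {6,8}:2  {7,8}:2
  |U|=3: {2,5,8}:1  {3,4,6}:1  {4,6,7}:3  {4,6,8}:3  {5,6,8}:3  {5,7,8}:3  {6,7,8}:6
  |U|=4: {1,3,4,6}:1  {2,5,6,8}:4  {2,5,7,8}:4  {3,4,6,7}:4  {3,4,6,8}:4  {4,5,6,8}:6  {4,6,7,8}:12  {5,6,7,8}:12
  |U|=5: {0,1,3,4,6}:1  {1,3,4,6,7}:5  {1,3,4,6,8}:5  {2,4,5,6,8}:10  {2,5,6,7,8}:20  {3,4,5,6,8}:10  {3,4,6,7,8}:20  {4,5,6,7,8}:30
  |U|=6: {0,1,3,4,6,7}:6  {0,1,3,4,6,8}:6  {1,3,4,5,6,8}:15  {1,3,4,6,7,8}:30  {2,3,4,5,6,8}:20  {2,4,5,6,7,8}:60  {3,4,5,6,7,8}:60
  |U|=7: {0,1,3,4,5,6,8}:21  {0,1,3,4,6,7,8}:42  {1,2,3,4,5,6,8}:35  {1,3,4,5,6,7,8}:105  {2,3,4,5,6,7,8}:140
  start at 0(c): 280
  start at 2(x): 168
  start at 7(a): 56
sum over floor = 504

504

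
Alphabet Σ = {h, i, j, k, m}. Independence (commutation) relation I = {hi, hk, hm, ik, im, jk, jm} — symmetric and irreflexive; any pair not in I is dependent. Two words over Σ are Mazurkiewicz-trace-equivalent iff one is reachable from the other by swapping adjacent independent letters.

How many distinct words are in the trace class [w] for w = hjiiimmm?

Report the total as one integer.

56

#0=h has no predecessor
#1=j depends on [0:h]
#2=i depends on [1:j]
#3=i depends on [2:i]
#4=i depends on [3:i]
#5=m has no predecessor
#6=m depends on [5:m]
#7=m depends on [6:m]
sources: [0:h, 5:m]
N(rest) = Σ N(rest − s) over sources s of rest; N(one piece) = 1:
  size 1 → [4]=1  [7]=1
  size 2 → [3,4]=1  [4,7]=2  [6,7]=1
  size 3 → [2,3,4]=1  [3,4,7]=3  [4,6,7]=3  [5,6,7]=1
  size 4 → [1,2,3,4]=1  [2,3,4,7]=4  [3,4,6,7]=6  [4,5,6,7]=4
  size 5 → [0,1,2,3,4]=1  [1,2,3,4,7]=5  [2,3,4,6,7]=10  [3,4,5,6,7]=10
  size 6 → [0,1,2,3,4,7]=6  [1,2,3,4,6,7]=15  [2,3,4,5,6,7]=20
  first=0(h) contributes 35
  first=5(m) contributes 21
|[w]| = 56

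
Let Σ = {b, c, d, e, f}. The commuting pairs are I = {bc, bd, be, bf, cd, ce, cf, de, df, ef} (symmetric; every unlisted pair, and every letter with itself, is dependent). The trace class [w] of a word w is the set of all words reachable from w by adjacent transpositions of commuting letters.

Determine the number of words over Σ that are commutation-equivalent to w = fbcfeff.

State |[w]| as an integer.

210

0(f) covers ∅
1(b) covers ∅
2(c) covers ∅
3(f) covers 0:f
4(e) covers ∅
5(f) covers 3:f
6(f) covers 5:f
floor of heap: 0:f, 1:b, 2:c, 4:e
completions by unplaced set U, small U first (add the entries for U minus each lowest piece of U):
  |U|=1: {1}:1  {2}:1  {4}:1  {6}:1
  |U|=2: {1,2}:2  {1,4}:2  {1,6}:2  {2,4}:2  {2,6}:2  {4,6}:2  {5,6}:1
  |U|=3: {1,2,4}:6  {1,2,6}:6  {1,4,6}:6  {1,5,6}:3  {2,4,6}:6  {2,5,6}:3  {3,5,6}:1  {4,5,6}:3
  |U|=4: {0,3,5,6}:1  {1,2,4,6}:24  {1,2,5,6}:12  {1,3,5,6}:4  {1,4,5,6}:12  {2,3,5,6}:4  {2,4,5,6}:12  {3,4,5,6}:4
  |U|=5: {0,1,3,5,6}:5  {0,2,3,5,6}:5  {0,3,4,5,6}:5  {1,2,3,5,6}:20  {1,2,4,5,6}:60  {1,3,4,5,6}:20  {2,3,4,5,6}:20
  start at 0(f): 120
  start at 1(b): 30
  start at 2(c): 30
  start at 4(e): 30
sum over floor = 210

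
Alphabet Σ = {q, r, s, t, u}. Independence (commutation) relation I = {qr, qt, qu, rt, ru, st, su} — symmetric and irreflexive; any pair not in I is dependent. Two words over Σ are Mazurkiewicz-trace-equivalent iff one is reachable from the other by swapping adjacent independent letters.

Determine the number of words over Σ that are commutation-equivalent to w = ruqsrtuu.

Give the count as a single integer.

140

0(r) covers ∅
1(u) covers ∅
2(q) covers ∅
3(s) covers 0:r, 2:q
4(r) covers 3:s
5(t) covers 1:u
6(u) covers 5:t
7(u) covers 6:u
floor of heap: 0:r, 1:u, 2:q
completions by unplaced set U, small U first (add the entries for U minus each lowest piece of U):
  |U|=1: {4}:1  {7}:1
  |U|=2: {3,4}:1  {4,7}:2  {6,7}:1
  |U|=3: {0,3,4}:1  {2,3,4}:1  {3,4,7}:3  {4,6,7}:3  {5,6,7}:1
  |U|=4: {0,2,3,4}:2  {0,3,4,7}:4  {1,5,6,7}:1  {2,3,4,7}:4  {3,4,6,7}:6  {4,5,6,7}:4
  |U|=5: {0,2,3,4,7}:10  {0,3,4,6,7}:10  {1,4,5,6,7}:5  {2,3,4,6,7}:10  {3,4,5,6,7}:10
  |U|=6: {0,2,3,4,6,7}:30  {0,3,4,5,6,7}:20  {1,3,4,5,6,7}:15  {2,3,4,5,6,7}:20
  start at 0(r): 35
  start at 1(u): 70
  start at 2(q): 35
sum over floor = 140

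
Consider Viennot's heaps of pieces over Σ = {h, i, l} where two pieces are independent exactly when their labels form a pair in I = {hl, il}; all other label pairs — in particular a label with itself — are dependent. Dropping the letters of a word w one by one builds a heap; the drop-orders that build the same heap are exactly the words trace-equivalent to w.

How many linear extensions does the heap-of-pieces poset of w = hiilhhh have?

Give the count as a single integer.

7

#0=h has no predecessor
#1=i depends on [0:h]
#2=i depends on [1:i]
#3=l has no predecessor
#4=h depends on [2:i]
#5=h depends on [4:h]
#6=h depends on [5:h]
sources: [0:h, 3:l]
N(rest) = Σ N(rest − s) over sources s of rest; N(one piece) = 1:
  size 1 → [3]=1  [6]=1
  size 2 → [3,6]=2  [5,6]=1
  size 3 → [3,5,6]=3  [4,5,6]=1
  size 4 → [2,4,5,6]=1  [3,4,5,6]=4
  size 5 → [1,2,4,5,6]=1  [2,3,4,5,6]=5
  first=0(h) contributes 6
  first=3(l) contributes 1
|[w]| = 7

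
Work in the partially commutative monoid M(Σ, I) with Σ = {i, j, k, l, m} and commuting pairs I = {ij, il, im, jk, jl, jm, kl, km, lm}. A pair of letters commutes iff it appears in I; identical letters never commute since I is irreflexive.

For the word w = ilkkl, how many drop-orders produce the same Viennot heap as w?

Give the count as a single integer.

10

drop 0:i onto floor
drop 1:l onto floor
drop 2:k onto {0:i}
drop 3:k onto {2:k}
drop 4:l onto {1:l}
ground layer = {0:i, 1:l}
drop-orders for the pieces not yet dropped (sum over which currently-grounded one goes next):
  1 to go: {3} 1  {4} 1
  2 to go: {1,4} 1  {2,3} 1  {3,4} 2
  3 to go: {0,2,3} 1  {1,3,4} 3  {2,3,4} 3
  if 0:i drops first: 6 orders
  if 1:l drops first: 4 orders
heap linearizations: 10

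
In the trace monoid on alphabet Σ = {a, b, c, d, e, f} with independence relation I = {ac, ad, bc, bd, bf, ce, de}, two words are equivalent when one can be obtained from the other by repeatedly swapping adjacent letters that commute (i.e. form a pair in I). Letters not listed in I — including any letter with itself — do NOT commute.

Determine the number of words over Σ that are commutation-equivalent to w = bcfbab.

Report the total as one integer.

0(b) covers ∅
1(c) covers ∅
2(f) covers 1:c
3(b) covers 0:b
4(a) covers 2:f, 3:b
5(b) covers 4:a
floor of heap: 0:b, 1:c
completions by unplaced set U, small U first (add the entries for U minus each lowest piece of U):
  |U|=1: {5}:1
  |U|=2: {4,5}:1
  |U|=3: {2,4,5}:1  {3,4,5}:1
  |U|=4: {0,3,4,5}:1  {1,2,4,5}:1  {2,3,4,5}:2
  start at 0(b): 3
  start at 1(c): 3
sum over floor = 6

6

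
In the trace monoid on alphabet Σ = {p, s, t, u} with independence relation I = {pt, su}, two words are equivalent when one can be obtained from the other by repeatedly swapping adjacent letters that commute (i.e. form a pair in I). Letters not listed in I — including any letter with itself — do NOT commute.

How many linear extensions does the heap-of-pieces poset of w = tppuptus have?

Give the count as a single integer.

12

#0=t has no predecessor
#1=p has no predecessor
#2=p depends on [1:p]
#3=u depends on [0:t, 2:p]
#4=p depends on [3:u]
#5=t depends on [3:u]
#6=u depends on [4:p, 5:t]
#7=s depends on [4:p, 5:t]
sources: [0:t, 1:p]
N(rest) = Σ N(rest − s) over sources s of rest; N(one piece) = 1:
  size 1 → [6]=1  [7]=1
  size 2 → [6,7]=2
  size 3 → [4,6,7]=2  [5,6,7]=2
  size 4 → [4,5,6,7]=4
  size 5 → [3,4,5,6,7]=4
  size 6 → [0,3,4,5,6,7]=4  [2,3,4,5,6,7]=4
  first=0(t) contributes 4
  first=1(p) contributes 8
|[w]| = 12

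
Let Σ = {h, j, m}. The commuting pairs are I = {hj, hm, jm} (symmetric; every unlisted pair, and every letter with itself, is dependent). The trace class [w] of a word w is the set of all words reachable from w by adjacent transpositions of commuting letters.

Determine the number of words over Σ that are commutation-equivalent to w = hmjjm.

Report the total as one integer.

drop 0:h onto floor
drop 1:m onto floor
drop 2:j onto floor
drop 3:j onto {2:j}
drop 4:m onto {1:m}
ground layer = {0:h, 1:m, 2:j}
drop-orders for the pieces not yet dropped (sum over which currently-grounded one goes next):
  1 to go: {0} 1  {3} 1  {4} 1
  2 to go: {0,3} 2  {0,4} 2  {1,4} 1  {2,3} 1  {3,4} 2
  3 to go: {0,1,4} 3  {0,2,3} 3  {0,3,4} 6  {1,3,4} 3  {2,3,4} 3
  if 0:h drops first: 6 orders
  if 1:m drops first: 12 orders
  if 2:j drops first: 12 orders
heap linearizations: 30

30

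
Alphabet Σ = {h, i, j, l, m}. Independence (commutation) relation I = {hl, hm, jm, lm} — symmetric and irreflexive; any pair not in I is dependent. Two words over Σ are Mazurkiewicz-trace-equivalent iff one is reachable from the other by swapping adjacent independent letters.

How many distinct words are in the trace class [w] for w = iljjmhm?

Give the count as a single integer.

0(i) covers ∅
1(l) covers 0:i
2(j) covers 1:l
3(j) covers 2:j
4(m) covers 0:i
5(h) covers 3:j
6(m) covers 4:m
floor of heap: 0:i
completions by unplaced set U, small U first (add the entries for U minus each lowest piece of U):
  |U|=1: {5}:1  {6}:1
  |U|=2: {3,5}:1  {4,6}:1  {5,6}:2
  |U|=3: {2,3,5}:1  {3,5,6}:3  {4,5,6}:3
  |U|=4: {1,2,3,5}:1  {2,3,5,6}:4  {3,4,5,6}:6
  |U|=5: {1,2,3,5,6}:5  {2,3,4,5,6}:10
  start at 0(i): 15

15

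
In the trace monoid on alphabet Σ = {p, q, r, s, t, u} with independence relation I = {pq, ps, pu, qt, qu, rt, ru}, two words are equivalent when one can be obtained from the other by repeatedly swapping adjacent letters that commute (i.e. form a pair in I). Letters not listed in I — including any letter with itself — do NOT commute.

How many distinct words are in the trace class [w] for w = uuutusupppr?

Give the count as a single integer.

30

drop 0:u onto floor
drop 1:u onto {0:u}
drop 2:u onto {1:u}
drop 3:t onto {2:u}
drop 4:u onto {3:t}
drop 5:s onto {4:u}
drop 6:u onto {5:s}
drop 7:p onto {3:t}
drop 8:p onto {7:p}
drop 9:p onto {8:p}
drop 10:r onto {5:s, 9:p}
ground layer = {0:u}
drop-orders for the pieces not yet dropped (sum over which currently-grounded one goes next):
  1 to go: {6} 1  {10} 1
  2 to go: {6,10} 2  {9,10} 1
  3 to go: {5,6,10} 2  {6,9,10} 3  {8,9,10} 1
  4 to go: {4,5,6,10} 2  {5,6,9,10} 5  {6,8,9,10} 4  {7,8,9,10} 1
  5 to go: {4,5,6,9,10} 7  {5,6,8,9,10} 9  {6,7,8,9,10} 5
  6 to go: {4,5,6,8,9,10} 16  {5,6,7,8,9,10} 14
  7 to go: {4,5,6,7,8,9,10} 30
  8 to go: {3,4,5,6,7,8,9,10} 30
  9 to go: {2,3,4,5,6,7,8,9,10} 30
  if 0:u drops first: 30 orders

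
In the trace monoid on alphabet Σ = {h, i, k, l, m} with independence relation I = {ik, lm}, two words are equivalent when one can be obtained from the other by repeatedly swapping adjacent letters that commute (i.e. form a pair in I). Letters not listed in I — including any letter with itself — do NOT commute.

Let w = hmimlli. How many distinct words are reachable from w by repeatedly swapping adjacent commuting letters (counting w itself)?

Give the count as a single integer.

3

0(h) covers ∅
1(m) covers 0:h
2(i) covers 1:m
3(m) covers 2:i
4(l) covers 2:i
5(l) covers 4:l
6(i) covers 3:m, 5:l
floor of heap: 0:h
completions by unplaced set U, small U first (add the entries for U minus each lowest piece of U):
  |U|=1: {6}:1
  |U|=2: {3,6}:1  {5,6}:1
  |U|=3: {3,5,6}:2  {4,5,6}:1
  |U|=4: {3,4,5,6}:3
  |U|=5: {2,3,4,5,6}:3
  start at 0(h): 3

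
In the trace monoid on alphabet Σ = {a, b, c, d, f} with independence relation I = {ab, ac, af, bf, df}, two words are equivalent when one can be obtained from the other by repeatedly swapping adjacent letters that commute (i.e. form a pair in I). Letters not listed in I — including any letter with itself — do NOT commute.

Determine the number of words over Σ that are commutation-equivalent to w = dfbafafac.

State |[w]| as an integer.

379

drop 0:d onto floor
drop 1:f onto floor
drop 2:b onto {0:d}
drop 3:a onto {0:d}
drop 4:f onto {1:f}
drop 5:a onto {3:a}
drop 6:f onto {4:f}
drop 7:a onto {5:a}
drop 8:c onto {2:b, 6:f}
ground layer = {0:d, 1:f}
drop-orders for the pieces not yet dropped (sum over which currently-grounded one goes next):
  1 to go: {7} 1  {8} 1
  2 to go: {2,8} 1  {5,7} 1  {6,8} 1  {7,8} 2
  3 to go: {2,6,8} 2  {2,7,8} 3  {3,5,7} 1  {4,6,8} 1  {5,7,8} 3  {6,7,8} 3
  4 to go: {1,4,6,8} 1  {2,4,6,8} 3  {2,5,7,8} 6  {2,6,7,8} 8  {3,5,7,8} 4  {4,6,7,8} 4  {5,6,7,8} 6
  5 to go: {1,2,4,6,8} 4  {1,4,6,7,8} 5  {2,3,5,7,8} 10  {2,4,6,7,8} 15  {2,5,6,7,8} 20  {3,5,6,7,8} 10  {4,5,6,7,8} 10
  6 to go: {0,2,3,5,7,8} 10  {1,2,4,6,7,8} 24  {1,4,5,6,7,8} 15  {2,3,5,6,7,8} 40  {2,4,5,6,7,8} 45  {3,4,5,6,7,8} 20
  7 to go: {0,2,3,5,6,7,8} 50  {1,2,4,5,6,7,8} 84  {1,3,4,5,6,7,8} 35  {2,3,4,5,6,7,8} 105
  if 0:d drops first: 224 orders
  if 1:f drops first: 155 orders
heap linearizations: 379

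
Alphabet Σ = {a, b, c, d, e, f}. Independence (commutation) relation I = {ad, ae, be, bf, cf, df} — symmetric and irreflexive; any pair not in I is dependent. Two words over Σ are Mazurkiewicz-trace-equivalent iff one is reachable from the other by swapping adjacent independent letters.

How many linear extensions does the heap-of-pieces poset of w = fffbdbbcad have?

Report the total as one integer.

140

drop 0:f onto floor
drop 1:f onto {0:f}
drop 2:f onto {1:f}
drop 3:b onto floor
drop 4:d onto {3:b}
drop 5:b onto {4:d}
drop 6:b onto {5:b}
drop 7:c onto {6:b}
drop 8:a onto {2:f, 7:c}
drop 9:d onto {7:c}
ground layer = {0:f, 3:b}
drop-orders for the pieces not yet dropped (sum over which currently-grounded one goes next):
  1 to go: {8} 1  {9} 1
  2 to go: {2,8} 1  {8,9} 2
  3 to go: {1,2,8} 1  {2,8,9} 3  {7,8,9} 2
  4 to go: {0,1,2,8} 1  {1,2,8,9} 4  {2,7,8,9} 5  {6,7,8,9} 2
  5 to go: {0,1,2,8,9} 5  {1,2,7,8,9} 9  {2,6,7,8,9} 7  {5,6,7,8,9} 2
  6 to go: {0,1,2,7,8,9} 14  {1,2,6,7,8,9} 16  {2,5,6,7,8,9} 9  {4,5,6,7,8,9} 2
  7 to go: {0,1,2,6,7,8,9} 30  {1,2,5,6,7,8,9} 25  {2,4,5,6,7,8,9} 11  {3,4,5,6,7,8,9} 2
  8 to go: {0,1,2,5,6,7,8,9} 55  {1,2,4,5,6,7,8,9} 36  {2,3,4,5,6,7,8,9} 13
  if 0:f drops first: 49 orders
  if 3:b drops first: 91 orders
heap linearizations: 140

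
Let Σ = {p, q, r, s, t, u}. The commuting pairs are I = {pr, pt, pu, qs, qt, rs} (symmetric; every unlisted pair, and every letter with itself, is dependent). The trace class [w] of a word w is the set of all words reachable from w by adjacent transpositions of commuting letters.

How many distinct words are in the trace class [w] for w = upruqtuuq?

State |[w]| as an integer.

9

piece 0:u — minimal
piece 1:p — minimal
piece 2:r rests on {0:u}
piece 3:u rests on {2:r}
piece 4:q rests on {1:p, 3:u}
piece 5:t rests on {3:u}
piece 6:u rests on {4:q, 5:t}
piece 7:u rests on {6:u}
piece 8:q rests on {7:u}
minimal pieces: {0:u, 1:p}
ways to finish when only these pieces remain (= sum over removing one remaining piece with nothing left below it):
  1 left: {8}→1
  2 left: {7,8}→1
  3 left: {6,7,8}→1
  4 left: {4,6,7,8}→1  {5,6,7,8}→1
  5 left: {1,4,6,7,8}→1  {4,5,6,7,8}→2
  6 left: {1,4,5,6,7,8}→3  {3,4,5,6,7,8}→2
  7 left: {1,3,4,5,6,7,8}→5  {2,3,4,5,6,7,8}→2
  placing 0:u first → 7 extensions
  placing 1:p first → 2 extensions
total linear extensions = 9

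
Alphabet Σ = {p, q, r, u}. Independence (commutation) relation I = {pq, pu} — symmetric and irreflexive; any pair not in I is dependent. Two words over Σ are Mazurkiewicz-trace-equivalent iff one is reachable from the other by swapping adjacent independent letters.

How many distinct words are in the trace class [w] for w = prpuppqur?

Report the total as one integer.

20

drop 0:p onto floor
drop 1:r onto {0:p}
drop 2:p onto {1:r}
drop 3:u onto {1:r}
drop 4:p onto {2:p}
drop 5:p onto {4:p}
drop 6:q onto {3:u}
drop 7:u onto {6:q}
drop 8:r onto {5:p, 7:u}
ground layer = {0:p}
drop-orders for the pieces not yet dropped (sum over which currently-grounded one goes next):
  1 to go: {8} 1
  2 to go: {5,8} 1  {7,8} 1
  3 to go: {4,5,8} 1  {5,7,8} 2  {6,7,8} 1
  4 to go: {2,4,5,8} 1  {3,6,7,8} 1  {4,5,7,8} 3  {5,6,7,8} 3
  5 to go: {2,4,5,7,8} 4  {3,5,6,7,8} 4  {4,5,6,7,8} 6
  6 to go: {2,4,5,6,7,8} 10  {3,4,5,6,7,8} 10
  7 to go: {2,3,4,5,6,7,8} 20
  if 0:p drops first: 20 orders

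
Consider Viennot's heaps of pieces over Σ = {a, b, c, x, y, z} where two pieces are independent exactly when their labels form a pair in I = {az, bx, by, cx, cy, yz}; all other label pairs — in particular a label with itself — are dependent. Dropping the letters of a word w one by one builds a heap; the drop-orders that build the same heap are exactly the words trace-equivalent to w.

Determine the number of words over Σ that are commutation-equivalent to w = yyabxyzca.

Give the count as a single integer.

drop 0:y onto floor
drop 1:y onto {0:y}
drop 2:a onto {1:y}
drop 3:b onto {2:a}
drop 4:x onto {2:a}
drop 5:y onto {4:x}
drop 6:z onto {3:b, 4:x}
drop 7:c onto {6:z}
drop 8:a onto {5:y, 7:c}
ground layer = {0:y}
drop-orders for the pieces not yet dropped (sum over which currently-grounded one goes next):
  1 to go: {8} 1
  2 to go: {5,8} 1  {7,8} 1
  3 to go: {5,7,8} 2  {6,7,8} 1
  4 to go: {3,6,7,8} 1  {5,6,7,8} 3
  5 to go: {3,5,6,7,8} 4  {4,5,6,7,8} 3
  6 to go: {3,4,5,6,7,8} 7
  7 to go: {2,3,4,5,6,7,8} 7
  if 0:y drops first: 7 orders

7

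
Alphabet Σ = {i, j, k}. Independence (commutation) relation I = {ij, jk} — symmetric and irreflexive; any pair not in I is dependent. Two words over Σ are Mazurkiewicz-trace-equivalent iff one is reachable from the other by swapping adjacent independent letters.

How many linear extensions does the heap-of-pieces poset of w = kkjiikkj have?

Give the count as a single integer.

28

drop 0:k onto floor
drop 1:k onto {0:k}
drop 2:j onto floor
drop 3:i onto {1:k}
drop 4:i onto {3:i}
drop 5:k onto {4:i}
drop 6:k onto {5:k}
drop 7:j onto {2:j}
ground layer = {0:k, 2:j}
drop-orders for the pieces not yet dropped (sum over which currently-grounded one goes next):
  1 to go: {6} 1  {7} 1
  2 to go: {2,7} 1  {5,6} 1  {6,7} 2
  3 to go: {2,6,7} 3  {4,5,6} 1  {5,6,7} 3
  4 to go: {2,5,6,7} 6  {3,4,5,6} 1  {4,5,6,7} 4
  5 to go: {1,3,4,5,6} 1  {2,4,5,6,7} 10  {3,4,5,6,7} 5
  6 to go: {0,1,3,4,5,6} 1  {1,3,4,5,6,7} 6  {2,3,4,5,6,7} 15
  if 0:k drops first: 21 orders
  if 2:j drops first: 7 orders
heap linearizations: 28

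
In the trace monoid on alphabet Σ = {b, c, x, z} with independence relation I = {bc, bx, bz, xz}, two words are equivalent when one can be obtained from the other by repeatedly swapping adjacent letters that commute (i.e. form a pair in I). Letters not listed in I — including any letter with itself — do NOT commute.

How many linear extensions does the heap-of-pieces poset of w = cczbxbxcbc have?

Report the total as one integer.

piece 0:c — minimal
piece 1:c rests on {0:c}
piece 2:z rests on {1:c}
piece 3:b — minimal
piece 4:x rests on {1:c}
piece 5:b rests on {3:b}
piece 6:x rests on {4:x}
piece 7:c rests on {2:z, 6:x}
piece 8:b rests on {5:b}
piece 9:c rests on {7:c}
minimal pieces: {0:c, 3:b}
ways to finish when only these pieces remain (= sum over removing one remaining piece with nothing left below it):
  1 left: {8}→1  {9}→1
  2 left: {5,8}→1  {7,9}→1  {8,9}→2
  3 left: {2,7,9}→1  {3,5,8}→1  {5,8,9}→3  {6,7,9}→1  {7,8,9}→3
  4 left: {2,6,7,9}→2  {2,7,8,9}→4  {3,5,8,9}→4  {4,6,7,9}→1  {5,7,8,9}→6  {6,7,8,9}→4
  5 left: {2,4,6,7,9}→3  {2,5,7,8,9}→10  {2,6,7,8,9}→10  {3,5,7,8,9}→10  {4,6,7,8,9}→5  {5,6,7,8,9}→10
  6 left: {1,2,4,6,7,9}→3  {2,3,5,7,8,9}→20  {2,4,6,7,8,9}→18  {2,5,6,7,8,9}→30  {3,5,6,7,8,9}→20  {4,5,6,7,8,9}→15
  7 left: {0,1,2,4,6,7,9}→3  {1,2,4,6,7,8,9}→21  {2,3,5,6,7,8,9}→70  {2,4,5,6,7,8,9}→63  {3,4,5,6,7,8,9}→35
  8 left: {0,1,2,4,6,7,8,9}→24  {1,2,4,5,6,7,8,9}→84  {2,3,4,5,6,7,8,9}→168
  placing 0:c first → 252 extensions
  placing 3:b first → 108 extensions
total linear extensions = 360

360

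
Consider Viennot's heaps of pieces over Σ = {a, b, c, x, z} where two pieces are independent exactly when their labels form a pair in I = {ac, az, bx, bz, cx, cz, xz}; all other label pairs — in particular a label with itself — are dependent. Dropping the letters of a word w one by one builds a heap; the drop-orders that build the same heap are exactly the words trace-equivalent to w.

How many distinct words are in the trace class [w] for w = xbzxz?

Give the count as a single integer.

0(x) covers ∅
1(b) covers ∅
2(z) covers ∅
3(x) covers 0:x
4(z) covers 2:z
floor of heap: 0:x, 1:b, 2:z
completions by unplaced set U, small U first (add the entries for U minus each lowest piece of U):
  |U|=1: {1}:1  {3}:1  {4}:1
  |U|=2: {0,3}:1  {1,3}:2  {1,4}:2  {2,4}:1  {3,4}:2
  |U|=3: {0,1,3}:3  {0,3,4}:3  {1,2,4}:3  {1,3,4}:6  {2,3,4}:3
  start at 0(x): 12
  start at 1(b): 6
  start at 2(z): 12
sum over floor = 30

30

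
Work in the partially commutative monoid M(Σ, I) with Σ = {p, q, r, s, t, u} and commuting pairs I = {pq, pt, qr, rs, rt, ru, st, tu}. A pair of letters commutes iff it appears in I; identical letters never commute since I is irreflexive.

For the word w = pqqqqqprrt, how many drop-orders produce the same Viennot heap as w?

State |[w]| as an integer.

drop 0:p onto floor
drop 1:q onto floor
drop 2:q onto {1:q}
drop 3:q onto {2:q}
drop 4:q onto {3:q}
drop 5:q onto {4:q}
drop 6:p onto {0:p}
drop 7:r onto {6:p}
drop 8:r onto {7:r}
drop 9:t onto {5:q}
ground layer = {0:p, 1:q}
drop-orders for the pieces not yet dropped (sum over which currently-grounded one goes next):
  1 to go: {8} 1  {9} 1
  2 to go: {5,9} 1  {7,8} 1  {8,9} 2
  3 to go: {4,5,9} 1  {5,8,9} 3  {6,7,8} 1  {7,8,9} 3
  4 to go: {0,6,7,8} 1  {3,4,5,9} 1  {4,5,8,9} 4  {5,7,8,9} 6  {6,7,8,9} 4
  5 to go: {0,6,7,8,9} 5  {2,3,4,5,9} 1  {3,4,5,8,9} 5  {4,5,7,8,9} 10  {5,6,7,8,9} 10
  6 to go: {0,5,6,7,8,9} 15  {1,2,3,4,5,9} 1  {2,3,4,5,8,9} 6  {3,4,5,7,8,9} 15  {4,5,6,7,8,9} 20
  7 to go: {0,4,5,6,7,8,9} 35  {1,2,3,4,5,8,9} 7  {2,3,4,5,7,8,9} 21  {3,4,5,6,7,8,9} 35
  8 to go: {0,3,4,5,6,7,8,9} 70  {1,2,3,4,5,7,8,9} 28  {2,3,4,5,6,7,8,9} 56
  if 0:p drops first: 84 orders
  if 1:q drops first: 126 orders
heap linearizations: 210

210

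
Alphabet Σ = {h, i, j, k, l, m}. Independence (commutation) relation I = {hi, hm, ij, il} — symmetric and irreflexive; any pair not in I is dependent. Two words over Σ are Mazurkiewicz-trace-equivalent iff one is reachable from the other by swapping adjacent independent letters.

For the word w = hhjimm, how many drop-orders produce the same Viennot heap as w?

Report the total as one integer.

4

drop 0:h onto floor
drop 1:h onto {0:h}
drop 2:j onto {1:h}
drop 3:i onto floor
drop 4:m onto {2:j, 3:i}
drop 5:m onto {4:m}
ground layer = {0:h, 3:i}
drop-orders for the pieces not yet dropped (sum over which currently-grounded one goes next):
  1 to go: {5} 1
  2 to go: {4,5} 1
  3 to go: {2,4,5} 1  {3,4,5} 1
  4 to go: {1,2,4,5} 1  {2,3,4,5} 2
  if 0:h drops first: 3 orders
  if 3:i drops first: 1 orders
heap linearizations: 4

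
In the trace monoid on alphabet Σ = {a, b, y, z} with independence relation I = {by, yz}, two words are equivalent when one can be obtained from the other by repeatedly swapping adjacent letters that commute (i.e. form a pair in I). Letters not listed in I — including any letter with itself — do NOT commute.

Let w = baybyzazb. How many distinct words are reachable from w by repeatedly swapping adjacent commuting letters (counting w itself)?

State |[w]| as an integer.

6

piece 0:b — minimal
piece 1:a rests on {0:b}
piece 2:y rests on {1:a}
piece 3:b rests on {1:a}
piece 4:y rests on {2:y}
piece 5:z rests on {3:b}
piece 6:a rests on {4:y, 5:z}
piece 7:z rests on {6:a}
piece 8:b rests on {7:z}
minimal pieces: {0:b}
ways to finish when only these pieces remain (= sum over removing one remaining piece with nothing left below it):
  1 left: {8}→1
  2 left: {7,8}→1
  3 left: {6,7,8}→1
  4 left: {4,6,7,8}→1  {5,6,7,8}→1
  5 left: {2,4,6,7,8}→1  {3,5,6,7,8}→1  {4,5,6,7,8}→2
  6 left: {2,4,5,6,7,8}→3  {3,4,5,6,7,8}→3
  7 left: {2,3,4,5,6,7,8}→6
  placing 0:b first → 6 extensions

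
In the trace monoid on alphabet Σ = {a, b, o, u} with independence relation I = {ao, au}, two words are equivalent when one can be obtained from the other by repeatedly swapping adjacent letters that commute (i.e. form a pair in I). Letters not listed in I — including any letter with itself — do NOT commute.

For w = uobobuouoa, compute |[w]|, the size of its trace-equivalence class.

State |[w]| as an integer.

5

piece 0:u — minimal
piece 1:o rests on {0:u}
piece 2:b rests on {1:o}
piece 3:o rests on {2:b}
piece 4:b rests on {3:o}
piece 5:u rests on {4:b}
piece 6:o rests on {5:u}
piece 7:u rests on {6:o}
piece 8:o rests on {7:u}
piece 9:a rests on {4:b}
minimal pieces: {0:u}
ways to finish when only these pieces remain (= sum over removing one remaining piece with nothing left below it):
  1 left: {8}→1  {9}→1
  2 left: {7,8}→1  {8,9}→2
  3 left: {6,7,8}→1  {7,8,9}→3
  4 left: {5,6,7,8}→1  {6,7,8,9}→4
  5 left: {5,6,7,8,9}→5
  6 left: {4,5,6,7,8,9}→5
  7 left: {3,4,5,6,7,8,9}→5
  8 left: {2,3,4,5,6,7,8,9}→5
  placing 0:u first → 5 extensions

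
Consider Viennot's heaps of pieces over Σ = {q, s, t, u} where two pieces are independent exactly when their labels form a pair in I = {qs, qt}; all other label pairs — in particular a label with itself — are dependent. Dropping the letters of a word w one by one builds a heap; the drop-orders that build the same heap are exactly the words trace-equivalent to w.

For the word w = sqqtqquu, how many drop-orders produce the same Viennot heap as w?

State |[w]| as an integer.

0(s) covers ∅
1(q) covers ∅
2(q) covers 1:q
3(t) covers 0:s
4(q) covers 2:q
5(q) covers 4:q
6(u) covers 3:t, 5:q
7(u) covers 6:u
floor of heap: 0:s, 1:q
completions by unplaced set U, small U first (add the entries for U minus each lowest piece of U):
  |U|=1: {7}:1
  |U|=2: {6,7}:1
  |U|=3: {3,6,7}:1  {5,6,7}:1
  |U|=4: {0,3,6,7}:1  {3,5,6,7}:2  {4,5,6,7}:1
  |U|=5: {0,3,5,6,7}:3  {2,4,5,6,7}:1  {3,4,5,6,7}:3
  |U|=6: {0,3,4,5,6,7}:6  {1,2,4,5,6,7}:1  {2,3,4,5,6,7}:4
  start at 0(s): 5
  start at 1(q): 10
sum over floor = 15

15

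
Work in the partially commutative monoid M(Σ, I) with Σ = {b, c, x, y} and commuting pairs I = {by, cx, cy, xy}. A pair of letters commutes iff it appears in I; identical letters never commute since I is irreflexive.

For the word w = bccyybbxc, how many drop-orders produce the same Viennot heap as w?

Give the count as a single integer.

drop 0:b onto floor
drop 1:c onto {0:b}
drop 2:c onto {1:c}
drop 3:y onto floor
drop 4:y onto {3:y}
drop 5:b onto {2:c}
drop 6:b onto {5:b}
drop 7:x onto {6:b}
drop 8:c onto {6:b}
ground layer = {0:b, 3:y}
drop-orders for the pieces not yet dropped (sum over which currently-grounded one goes next):
  1 to go: {4} 1  {7} 1  {8} 1
  2 to go: {3,4} 1  {4,7} 2  {4,8} 2  {7,8} 2
  3 to go: {3,4,7} 3  {3,4,8} 3  {4,7,8} 6  {6,7,8} 2
  4 to go: {3,4,7,8} 12  {4,6,7,8} 8  {5,6,7,8} 2
  5 to go: {2,5,6,7,8} 2  {3,4,6,7,8} 20  {4,5,6,7,8} 10
  6 to go: {1,2,5,6,7,8} 2  {2,4,5,6,7,8} 12  {3,4,5,6,7,8} 30
  7 to go: {0,1,2,5,6,7,8} 2  {1,2,4,5,6,7,8} 14  {2,3,4,5,6,7,8} 42
  if 0:b drops first: 56 orders
  if 3:y drops first: 16 orders
heap linearizations: 72

72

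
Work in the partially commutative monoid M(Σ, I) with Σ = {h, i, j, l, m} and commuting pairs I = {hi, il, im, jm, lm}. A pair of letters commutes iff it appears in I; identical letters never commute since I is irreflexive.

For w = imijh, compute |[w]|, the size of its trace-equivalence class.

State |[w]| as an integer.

4

piece 0:i — minimal
piece 1:m — minimal
piece 2:i rests on {0:i}
piece 3:j rests on {2:i}
piece 4:h rests on {1:m, 3:j}
minimal pieces: {0:i, 1:m}
ways to finish when only these pieces remain (= sum over removing one remaining piece with nothing left below it):
  1 left: {4}→1
  2 left: {1,4}→1  {3,4}→1
  3 left: {1,3,4}→2  {2,3,4}→1
  placing 0:i first → 3 extensions
  placing 1:m first → 1 extensions
total linear extensions = 4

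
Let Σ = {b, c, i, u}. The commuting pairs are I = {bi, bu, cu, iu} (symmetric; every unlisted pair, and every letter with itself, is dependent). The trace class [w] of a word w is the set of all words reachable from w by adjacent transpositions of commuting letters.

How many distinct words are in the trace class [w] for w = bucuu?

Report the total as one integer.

10

drop 0:b onto floor
drop 1:u onto floor
drop 2:c onto {0:b}
drop 3:u onto {1:u}
drop 4:u onto {3:u}
ground layer = {0:b, 1:u}
drop-orders for the pieces not yet dropped (sum over which currently-grounded one goes next):
  1 to go: {2} 1  {4} 1
  2 to go: {0,2} 1  {2,4} 2  {3,4} 1
  3 to go: {0,2,4} 3  {1,3,4} 1  {2,3,4} 3
  if 0:b drops first: 4 orders
  if 1:u drops first: 6 orders
heap linearizations: 10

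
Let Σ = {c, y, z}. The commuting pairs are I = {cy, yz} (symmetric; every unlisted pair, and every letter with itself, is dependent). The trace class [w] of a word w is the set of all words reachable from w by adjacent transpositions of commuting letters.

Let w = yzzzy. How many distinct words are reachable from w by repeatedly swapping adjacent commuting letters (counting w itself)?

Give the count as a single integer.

10

0(y) covers ∅
1(z) covers ∅
2(z) covers 1:z
3(z) covers 2:z
4(y) covers 0:y
floor of heap: 0:y, 1:z
completions by unplaced set U, small U first (add the entries for U minus each lowest piece of U):
  |U|=1: {3}:1  {4}:1
  |U|=2: {0,4}:1  {2,3}:1  {3,4}:2
  |U|=3: {0,3,4}:3  {1,2,3}:1  {2,3,4}:3
  start at 0(y): 4
  start at 1(z): 6
sum over floor = 10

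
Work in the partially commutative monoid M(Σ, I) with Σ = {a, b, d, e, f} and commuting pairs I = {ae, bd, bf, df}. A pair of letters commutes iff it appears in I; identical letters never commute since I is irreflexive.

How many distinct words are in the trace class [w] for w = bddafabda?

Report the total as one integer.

drop 0:b onto floor
drop 1:d onto floor
drop 2:d onto {1:d}
drop 3:a onto {0:b, 2:d}
drop 4:f onto {3:a}
drop 5:a onto {4:f}
drop 6:b onto {5:a}
drop 7:d onto {5:a}
drop 8:a onto {6:b, 7:d}
ground layer = {0:b, 1:d}
drop-orders for the pieces not yet dropped (sum over which currently-grounded one goes next):
  1 to go: {8} 1
  2 to go: {6,8} 1  {7,8} 1
  3 to go: {6,7,8} 2
  4 to go: {5,6,7,8} 2
  5 to go: {4,5,6,7,8} 2
  6 to go: {3,4,5,6,7,8} 2
  7 to go: {0,3,4,5,6,7,8} 2  {2,3,4,5,6,7,8} 2
  if 0:b drops first: 2 orders
  if 1:d drops first: 4 orders
heap linearizations: 6

6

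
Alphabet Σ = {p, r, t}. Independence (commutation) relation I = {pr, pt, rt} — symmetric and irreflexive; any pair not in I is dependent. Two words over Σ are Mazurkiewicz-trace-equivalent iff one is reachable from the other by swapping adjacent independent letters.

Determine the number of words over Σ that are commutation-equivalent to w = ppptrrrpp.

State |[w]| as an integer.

504

#0=p has no predecessor
#1=p depends on [0:p]
#2=p depends on [1:p]
#3=t has no predecessor
#4=r has no predecessor
#5=r depends on [4:r]
#6=r depends on [5:r]
#7=p depends on [2:p]
#8=p depends on [7:p]
sources: [0:p, 3:t, 4:r]
N(rest) = Σ N(rest − s) over sources s of rest; N(one piece) = 1:
  size 1 → [3]=1  [6]=1  [8]=1
  size 2 → [3,6]=2  [3,8]=2  [5,6]=1  [6,8]=2  [7,8]=1
  size 3 → [2,7,8]=1  [3,5,6]=3  [3,6,8]=6  [3,7,8]=3  [4,5,6]=1  [5,6,8]=3  [6,7,8]=3
  size 4 → [1,2,7,8]=1  [2,3,7,8]=4  [2,6,7,8]=4  [3,4,5,6]=4  [3,5,6,8]=12  [3,6,7,8]=12  [4,5,6,8]=4  [5,6,7,8]=6
  size 5 → [0,1,2,7,8]=1  [1,2,3,7,8]=5  [1,2,6,7,8]=5  [2,3,6,7,8]=20  [2,5,6,7,8]=10  [3,4,5,6,8]=20  [3,5,6,7,8]=30  [4,5,6,7,8]=10
  size 6 → [0,1,2,3,7,8]=6  [0,1,2,6,7,8]=6  [1,2,3,6,7,8]=30  [1,2,5,6,7,8]=15  [2,3,5,6,7,8]=60  [2,4,5,6,7,8]=20  [3,4,5,6,7,8]=60
  size 7 → [0,1,2,3,6,7,8]=42  [0,1,2,5,6,7,8]=21  [1,2,3,5,6,7,8]=105  [1,2,4,5,6,7,8]=35  [2,3,4,5,6,7,8]=140
  first=0(p) contributes 280
  first=3(t) contributes 56
  first=4(r) contributes 168
|[w]| = 504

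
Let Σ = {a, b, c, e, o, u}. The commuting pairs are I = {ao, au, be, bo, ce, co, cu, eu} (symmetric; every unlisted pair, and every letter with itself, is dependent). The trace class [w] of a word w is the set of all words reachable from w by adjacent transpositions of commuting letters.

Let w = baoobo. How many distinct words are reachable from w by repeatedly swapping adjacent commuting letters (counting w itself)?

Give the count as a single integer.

20

0(b) covers ∅
1(a) covers 0:b
2(o) covers ∅
3(o) covers 2:o
4(b) covers 1:a
5(o) covers 3:o
floor of heap: 0:b, 2:o
completions by unplaced set U, small U first (add the entries for U minus each lowest piece of U):
  |U|=1: {4}:1  {5}:1
  |U|=2: {1,4}:1  {3,5}:1  {4,5}:2
  |U|=3: {0,1,4}:1  {1,4,5}:3  {2,3,5}:1  {3,4,5}:3
  |U|=4: {0,1,4,5}:4  {1,3,4,5}:6  {2,3,4,5}:4
  start at 0(b): 10
  start at 2(o): 10
sum over floor = 20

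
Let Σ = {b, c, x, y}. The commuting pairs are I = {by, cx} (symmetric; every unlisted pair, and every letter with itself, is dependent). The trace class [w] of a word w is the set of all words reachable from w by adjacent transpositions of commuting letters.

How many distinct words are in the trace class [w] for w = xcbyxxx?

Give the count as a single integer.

piece 0:x — minimal
piece 1:c — minimal
piece 2:b rests on {0:x, 1:c}
piece 3:y rests on {0:x, 1:c}
piece 4:x rests on {2:b, 3:y}
piece 5:x rests on {4:x}
piece 6:x rests on {5:x}
minimal pieces: {0:x, 1:c}
ways to finish when only these pieces remain (= sum over removing one remaining piece with nothing left below it):
  1 left: {6}→1
  2 left: {5,6}→1
  3 left: {4,5,6}→1
  4 left: {2,4,5,6}→1  {3,4,5,6}→1
  5 left: {2,3,4,5,6}→2
  placing 0:x first → 2 extensions
  placing 1:c first → 2 extensions
total linear extensions = 4

4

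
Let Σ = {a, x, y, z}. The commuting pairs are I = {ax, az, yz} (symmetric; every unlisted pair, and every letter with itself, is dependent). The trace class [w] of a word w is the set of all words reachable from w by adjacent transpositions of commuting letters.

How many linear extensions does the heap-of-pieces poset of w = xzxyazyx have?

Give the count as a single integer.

drop 0:x onto floor
drop 1:z onto {0:x}
drop 2:x onto {1:z}
drop 3:y onto {2:x}
drop 4:a onto {3:y}
drop 5:z onto {2:x}
drop 6:y onto {4:a}
drop 7:x onto {5:z, 6:y}
ground layer = {0:x}
drop-orders for the pieces not yet dropped (sum over which currently-grounded one goes next):
  1 to go: {7} 1
  2 to go: {5,7} 1  {6,7} 1
  3 to go: {4,6,7} 1  {5,6,7} 2
  4 to go: {3,4,6,7} 1  {4,5,6,7} 3
  5 to go: {3,4,5,6,7} 4
  6 to go: {2,3,4,5,6,7} 4
  if 0:x drops first: 4 orders

4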